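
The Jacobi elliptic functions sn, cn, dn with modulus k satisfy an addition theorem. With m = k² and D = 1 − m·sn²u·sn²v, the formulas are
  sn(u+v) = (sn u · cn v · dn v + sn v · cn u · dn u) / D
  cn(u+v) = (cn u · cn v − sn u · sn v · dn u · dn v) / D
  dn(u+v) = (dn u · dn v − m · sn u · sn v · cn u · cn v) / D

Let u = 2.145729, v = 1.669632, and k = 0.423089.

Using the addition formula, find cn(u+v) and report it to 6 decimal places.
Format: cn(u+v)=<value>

cn(u+v)=-0.871237

sn u = 0.8990980124627459, cn u = -0.4377473746186721, dn u = 0.9248226841824351
sn v = 0.9998284664617123, cn v = -0.01852127568016347, dn v = 0.9061220134698063
m = k² = 0.179004301921
D = 1 − m·sn²u·sn²v = 0.8553466357568482
cn(u+v) = (cn u·cn v − sn u·sn v·dn u·dn v)/D = -0.7452092248105107/0.8553466357568482 = -0.8712365182229506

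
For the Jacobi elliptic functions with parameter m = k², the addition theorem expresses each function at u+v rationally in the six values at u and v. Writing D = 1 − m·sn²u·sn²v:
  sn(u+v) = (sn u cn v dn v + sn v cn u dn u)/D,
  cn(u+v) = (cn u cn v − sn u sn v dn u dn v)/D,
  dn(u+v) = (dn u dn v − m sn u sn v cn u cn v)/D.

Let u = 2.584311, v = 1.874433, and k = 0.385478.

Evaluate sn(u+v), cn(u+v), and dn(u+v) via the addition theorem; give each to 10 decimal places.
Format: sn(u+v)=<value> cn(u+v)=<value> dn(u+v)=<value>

sn(u+v)=-0.9160831743 cn(u+v)=-0.4009883012 dn(u+v)=0.9355742978

sn u = 0.6269654584493994, cn u = -0.7790470550045962, dn u = 0.9703556591518884
sn v = 0.975543654419216, cn v = -0.2198057740879464, dn v = 0.9265991223774407
m = k² = 0.148593288484
D = 1 − m·sn²u·sn²v = 0.9444121546828899
sn(u+v) = (sn u·cn v·dn v + sn v·cn u·dn u)/D = -0.8651600845270242/0.9444121546828899 = -0.9160831743186569
cn(u+v) = (cn u·cn v − sn u·sn v·dn u·dn v)/D = -0.3786982255754193/0.9444121546828899 = -0.4009883012386438
dn(u+v) = (dn u·dn v − m·sn u·sn v·cn u·cn v)/D = 0.8835677384770905/0.9444121546828899 = 0.9355742978273829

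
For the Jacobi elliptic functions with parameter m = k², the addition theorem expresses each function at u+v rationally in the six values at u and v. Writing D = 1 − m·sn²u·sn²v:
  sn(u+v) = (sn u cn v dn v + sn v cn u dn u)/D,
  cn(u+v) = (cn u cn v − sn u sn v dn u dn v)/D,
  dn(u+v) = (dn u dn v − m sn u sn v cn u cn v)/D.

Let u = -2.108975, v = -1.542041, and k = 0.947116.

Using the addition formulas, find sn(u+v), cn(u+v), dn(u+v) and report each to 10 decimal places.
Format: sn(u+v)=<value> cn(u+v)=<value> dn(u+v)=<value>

sn(u+v)=-0.9164490535 cn(u+v)=-0.4001513868 dn(u+v)=0.4965929284

sn u = -0.9886709148180868, cn u = 0.1500993743916586, dn u = 0.3509717653175106
sn v = -0.9285292061393974, cn v = 0.3712593612909181, dn v = 0.4760377109466674
m = k² = 0.897028717456
D = 1 − m·sn²u·sn²v = 0.2440361985718029
sn(u+v) = (sn u·cn v·dn v + sn v·cn u·dn u)/D = -0.223646743202726/0.2440361985718029 = -0.9164490535076186
cn(u+v) = (cn u·cn v − sn u·sn v·dn u·dn v)/D = -0.09765142327785256/0.2440361985718029 = -0.400151386758799
dn(u+v) = (dn u·dn v − m·sn u·sn v·cn u·cn v)/D = 0.1211866504780363/0.2440361985718029 = 0.4965929283740237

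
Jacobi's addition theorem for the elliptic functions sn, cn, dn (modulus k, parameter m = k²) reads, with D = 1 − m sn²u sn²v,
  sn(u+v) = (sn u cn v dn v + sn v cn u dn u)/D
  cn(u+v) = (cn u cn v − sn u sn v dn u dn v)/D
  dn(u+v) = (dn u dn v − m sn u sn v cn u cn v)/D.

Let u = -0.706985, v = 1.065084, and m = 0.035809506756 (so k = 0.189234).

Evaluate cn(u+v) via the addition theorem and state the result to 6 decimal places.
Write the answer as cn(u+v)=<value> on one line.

cn(u+v)=0.936658

sn u = -0.6480933031166515, cn u = 0.7615609433626097, dn u = 0.9924510640065748
sn v = 0.8720350743005886, cn v = 0.4894433871139409, dn v = 0.9862904407517576
m = k² = 0.035809506756
D = 1 − m·sn²u·sn²v = 0.9885622312171037
cn(u+v) = (cn u·cn v − sn u·sn v·dn u·dn v)/D = 0.9259450961081359/0.9885622312171037 = 0.9366583780650061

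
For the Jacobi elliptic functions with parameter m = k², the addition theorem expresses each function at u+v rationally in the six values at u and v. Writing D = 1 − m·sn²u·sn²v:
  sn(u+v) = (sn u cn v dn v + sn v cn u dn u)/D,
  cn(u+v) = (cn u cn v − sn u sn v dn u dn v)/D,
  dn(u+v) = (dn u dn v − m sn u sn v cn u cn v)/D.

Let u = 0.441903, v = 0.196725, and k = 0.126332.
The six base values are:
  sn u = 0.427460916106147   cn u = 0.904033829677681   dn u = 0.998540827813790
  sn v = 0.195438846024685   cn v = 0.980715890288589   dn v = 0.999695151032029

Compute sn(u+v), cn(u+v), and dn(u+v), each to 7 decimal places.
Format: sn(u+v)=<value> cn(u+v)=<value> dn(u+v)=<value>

m = k² = 0.015959774224
D = 1 − m·sn²u·sn²v = 0.9998886112457357
sn(u+v) = (sn u·cn v·dn v + sn v·cn u·dn u)/D = 0.5955154318563386/0.9998886112457357 = 0.595581772968092
cn(u+v) = (cn u·cn v − sn u·sn v·dn u·dn v)/D = 0.803205207478067/0.9998886112457357 = 0.8032946854723888
dn(u+v) = (dn u·dn v − m·sn u·sn v·cn u·cn v)/D = 0.9970543026534391/0.9998886112457357 = 0.9971653756624296

sn(u+v)=0.5955818 cn(u+v)=0.8032947 dn(u+v)=0.9971654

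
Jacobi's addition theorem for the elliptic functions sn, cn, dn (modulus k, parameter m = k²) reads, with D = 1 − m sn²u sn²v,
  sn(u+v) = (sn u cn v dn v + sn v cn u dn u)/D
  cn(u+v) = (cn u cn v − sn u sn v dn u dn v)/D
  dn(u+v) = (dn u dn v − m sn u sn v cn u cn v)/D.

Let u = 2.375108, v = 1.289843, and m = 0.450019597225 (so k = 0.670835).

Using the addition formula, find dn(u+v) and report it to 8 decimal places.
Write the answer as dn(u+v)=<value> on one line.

sn u = 0.9107289415598376, cn u = -0.4130045944118515, dn u = 0.7916700722402146
sn v = 0.9224366895358024, cn v = 0.3861483572388075, dn v = 0.7855463539074419
m = k² = 0.450019597225
D = 1 − m·sn²u·sn²v = 0.6823982844365173
dn(u+v) = (dn u·dn v − m·sn u·sn v·cn u·cn v)/D = 0.6821864435172562/0.6823982844365173 = 0.9996895641092708

dn(u+v)=0.99968956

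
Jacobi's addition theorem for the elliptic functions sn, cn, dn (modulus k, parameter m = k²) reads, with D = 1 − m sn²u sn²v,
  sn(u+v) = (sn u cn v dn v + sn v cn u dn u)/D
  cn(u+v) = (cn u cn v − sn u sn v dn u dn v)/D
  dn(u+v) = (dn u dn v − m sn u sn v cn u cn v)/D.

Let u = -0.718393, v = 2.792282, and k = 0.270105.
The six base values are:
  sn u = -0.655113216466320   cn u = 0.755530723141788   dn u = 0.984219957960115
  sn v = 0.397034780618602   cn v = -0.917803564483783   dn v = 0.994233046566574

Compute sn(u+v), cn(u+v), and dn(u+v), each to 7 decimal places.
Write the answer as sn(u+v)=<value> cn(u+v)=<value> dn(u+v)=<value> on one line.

m = k² = 0.072956711025
D = 1 − m·sn²u·sn²v = 0.9950642281637061
sn(u+v) = (sn u·cn v·dn v + sn v·cn u·dn u)/D = 0.8930361810812384/0.9950642281637061 = 0.897465867835737
cn(u+v) = (cn u·cn v − sn u·sn v·dn u·dn v)/D = -0.4389068209208759/0.9950642281637061 = -0.4410839104635845
dn(u+v) = (dn u·dn v − m·sn u·sn v·cn u·cn v)/D = 0.9653853362288293/0.9950642281637061 = 0.9701738932072292

sn(u+v)=0.8974659 cn(u+v)=-0.4410839 dn(u+v)=0.9701739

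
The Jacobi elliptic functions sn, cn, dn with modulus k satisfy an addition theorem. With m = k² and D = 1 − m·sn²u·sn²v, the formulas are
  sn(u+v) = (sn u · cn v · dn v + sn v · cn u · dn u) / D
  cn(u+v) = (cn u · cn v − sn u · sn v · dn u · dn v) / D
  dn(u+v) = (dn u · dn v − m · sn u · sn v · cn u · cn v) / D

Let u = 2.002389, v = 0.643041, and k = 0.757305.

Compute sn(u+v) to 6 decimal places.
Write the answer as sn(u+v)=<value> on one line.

sn u = 0.9986182236503531, cn u = -0.05255134054820487, dn u = 0.6542728555128386
sn v = 0.5808989909789306, cn v = 0.8139756521417949, dn v = 0.8980380883396386
m = k² = 0.573510863025
D = 1 − m·sn²u·sn²v = 0.8070068623043023
sn(u+v) = (sn u·cn v·dn v + sn v·cn u·dn u)/D = 0.7099980851520046/0.8070068623043023 = 0.8797918807340722

sn(u+v)=0.879792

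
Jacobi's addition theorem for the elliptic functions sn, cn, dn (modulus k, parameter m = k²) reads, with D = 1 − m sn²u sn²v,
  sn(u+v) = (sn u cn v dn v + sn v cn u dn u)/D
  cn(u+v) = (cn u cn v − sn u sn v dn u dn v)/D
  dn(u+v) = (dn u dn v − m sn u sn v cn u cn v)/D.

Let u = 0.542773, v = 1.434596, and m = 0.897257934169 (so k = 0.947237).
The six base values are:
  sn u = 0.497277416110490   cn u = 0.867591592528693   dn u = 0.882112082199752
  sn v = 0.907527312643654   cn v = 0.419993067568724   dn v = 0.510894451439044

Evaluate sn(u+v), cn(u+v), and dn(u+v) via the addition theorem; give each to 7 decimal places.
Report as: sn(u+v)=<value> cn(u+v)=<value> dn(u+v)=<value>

m = k² = 0.897257934169
D = 1 − m·sn²u·sn²v = 0.8172597611332243
sn(u+v) = (sn u·cn v·dn v + sn v·cn u·dn u)/D = 0.801244347297791/0.8172597611332243 = 0.9804035208912939
cn(u+v) = (cn u·cn v − sn u·sn v·dn u·dn v)/D = 0.1610000406548762/0.8172597611332243 = 0.1969998381317969
dn(u+v) = (dn u·dn v − m·sn u·sn v·cn u·cn v)/D = 0.3031182099573116/0.8172597611332243 = 0.3708957963830294

sn(u+v)=0.9804035 cn(u+v)=0.1969998 dn(u+v)=0.3708958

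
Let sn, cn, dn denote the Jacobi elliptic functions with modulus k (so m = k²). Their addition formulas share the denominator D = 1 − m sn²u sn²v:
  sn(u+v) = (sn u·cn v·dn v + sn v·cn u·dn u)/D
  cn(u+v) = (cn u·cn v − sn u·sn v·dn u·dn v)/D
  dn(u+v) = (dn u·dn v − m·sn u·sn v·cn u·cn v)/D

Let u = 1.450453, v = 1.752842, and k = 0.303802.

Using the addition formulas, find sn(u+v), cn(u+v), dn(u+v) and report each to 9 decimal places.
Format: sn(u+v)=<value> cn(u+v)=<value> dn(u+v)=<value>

sn u = 0.9885968711858118, cn u = 0.1505862752100052, dn u = 0.9538329318901799
sn v = 0.9906251185058876, cn v = -0.1366084718646543, dn v = 0.9536386919259178
m = k² = 0.092295655204
D = 1 − m·sn²u·sn²v = 0.9114806141427937
sn(u+v) = (sn u·cn v·dn v + sn v·cn u·dn u)/D = 0.01349801487633568/0.9114806141427937 = 0.01480888860047776
cn(u+v) = (cn u·cn v − sn u·sn v·dn u·dn v)/D = -0.9113806633632966/0.9114806141427937 = -0.9998903423968144
dn(u+v) = (dn u·dn v − m·sn u·sn v·cn u·cn v)/D = 0.9114713895792305/0.9114806141427937 = 0.9999898795833724

sn(u+v)=0.014808889 cn(u+v)=-0.999890342 dn(u+v)=0.999989880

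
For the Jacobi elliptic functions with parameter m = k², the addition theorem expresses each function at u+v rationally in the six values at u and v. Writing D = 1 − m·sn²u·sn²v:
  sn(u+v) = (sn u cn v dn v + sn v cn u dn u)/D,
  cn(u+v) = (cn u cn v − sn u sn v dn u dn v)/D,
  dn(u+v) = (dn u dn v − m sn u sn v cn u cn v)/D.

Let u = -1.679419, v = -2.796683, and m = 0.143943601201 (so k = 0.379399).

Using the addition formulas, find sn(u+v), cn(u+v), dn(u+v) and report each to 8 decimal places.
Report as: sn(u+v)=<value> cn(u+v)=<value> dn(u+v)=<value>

sn u = -0.9990543462201208, cn u = -0.04347888336522766, dn u = 0.9253801984573537
sn v = -0.4491314047027428, cn v = -0.8934657135613773, dn v = 0.9853749733066049
m = k² = 0.143943601201
D = 1 − m·sn²u·sn²v = 0.971018728365744
sn(u+v) = (sn u·cn v·dn v + sn v·cn u·dn u)/D = 0.8976367777189615/0.971018728365744 = 0.9244278730130296
cn(u+v) = (cn u·cn v − sn u·sn v·dn u·dn v)/D = -0.3703047206333539/0.971018728365744 = -0.3813569293937191
dn(u+v) = (dn u·dn v − m·sn u·sn v·cn u·cn v)/D = 0.9093374276203562/0.971018728365744 = 0.9364777434836922

sn(u+v)=0.92442787 cn(u+v)=-0.38135693 dn(u+v)=0.93647774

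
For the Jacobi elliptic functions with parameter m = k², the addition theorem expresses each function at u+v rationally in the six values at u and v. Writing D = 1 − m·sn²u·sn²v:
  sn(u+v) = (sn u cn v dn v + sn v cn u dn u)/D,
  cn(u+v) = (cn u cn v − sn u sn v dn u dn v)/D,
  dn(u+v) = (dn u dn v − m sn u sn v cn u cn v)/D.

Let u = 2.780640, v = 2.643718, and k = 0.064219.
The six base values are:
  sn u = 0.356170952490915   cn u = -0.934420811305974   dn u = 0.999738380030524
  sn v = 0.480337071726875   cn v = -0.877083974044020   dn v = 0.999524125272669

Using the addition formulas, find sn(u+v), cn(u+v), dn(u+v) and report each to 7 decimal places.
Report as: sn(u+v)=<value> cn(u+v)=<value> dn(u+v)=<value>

sn(u+v)=-0.7610546 cn(u+v)=0.6486879 dn(u+v)=0.9988049

m = k² = 0.004124079961
D = 1 − m·sn²u·sn²v = 0.999879291935888
sn(u+v) = (sn u·cn v·dn v + sn v·cn u·dn u)/D = -0.7609627066233017/0.999879291935888 = -0.7610545720473771
cn(u+v) = (cn u·cn v − sn u·sn v·dn u·dn v)/D = 0.6486095571071642/0.999879291935888 = 0.6486878589628326
dn(u+v) = (dn u·dn v − m·sn u·sn v·cn u·cn v)/D = 0.9986843801773928/0.999879291935888 = 0.9988049439886071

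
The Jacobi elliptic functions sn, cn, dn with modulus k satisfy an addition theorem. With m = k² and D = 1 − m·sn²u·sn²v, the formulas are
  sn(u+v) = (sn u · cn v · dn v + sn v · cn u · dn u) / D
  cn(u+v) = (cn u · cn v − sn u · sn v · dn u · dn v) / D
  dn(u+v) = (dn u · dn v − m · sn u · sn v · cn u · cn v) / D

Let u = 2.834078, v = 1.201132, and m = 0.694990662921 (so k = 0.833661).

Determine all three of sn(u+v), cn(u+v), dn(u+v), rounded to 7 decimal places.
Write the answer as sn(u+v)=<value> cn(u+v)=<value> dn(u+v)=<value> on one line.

sn(u+v)=0.1005911 cn(u+v)=-0.9949279 dn(u+v)=0.9964776

sn u = 0.8998859961489402, cn u = -0.4361252044253228, dn u = 0.6612111394274325
sn v = 0.8681040755604253, cn v = 0.4963822257045264, dn v = 0.6901099765206099
m = k² = 0.694990662921
D = 1 − m·sn²u·sn²v = 0.5758714115098436
sn(u+v) = (sn u·cn v·dn v + sn v·cn u·dn u)/D = 0.05792753615931003/0.5758714115098436 = 0.1005910955145928
cn(u+v) = (cn u·cn v − sn u·sn v·dn u·dn v)/D = -0.5729505067183827/0.5758714115098436 = -0.9949278524110048
dn(u+v) = (dn u·dn v − m·sn u·sn v·cn u·cn v)/D = 0.5738429857645927/0.5758714115098436 = 0.9964776411804629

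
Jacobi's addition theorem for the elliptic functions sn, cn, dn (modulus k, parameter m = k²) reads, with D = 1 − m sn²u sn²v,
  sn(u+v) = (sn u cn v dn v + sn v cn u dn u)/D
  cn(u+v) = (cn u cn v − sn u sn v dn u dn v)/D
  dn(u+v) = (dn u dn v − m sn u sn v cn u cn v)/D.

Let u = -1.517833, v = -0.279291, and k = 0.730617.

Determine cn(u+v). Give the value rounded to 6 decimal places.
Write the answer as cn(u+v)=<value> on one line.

cn(u+v)=0.059202

sn u = -0.9682048970132829, cn u = 0.2501585045516109, dn u = 0.7068264940741131
sn v = -0.2738430100923502, cn v = 0.9617744048494746, dn v = 0.9797807158078565
m = k² = 0.533801200689
D = 1 − m·sn²u·sn²v = 0.9624752838315438
cn(u+v) = (cn u·cn v − sn u·sn v·dn u·dn v)/D = 0.05697999617513596/0.9624752838315438 = 0.05920151626990644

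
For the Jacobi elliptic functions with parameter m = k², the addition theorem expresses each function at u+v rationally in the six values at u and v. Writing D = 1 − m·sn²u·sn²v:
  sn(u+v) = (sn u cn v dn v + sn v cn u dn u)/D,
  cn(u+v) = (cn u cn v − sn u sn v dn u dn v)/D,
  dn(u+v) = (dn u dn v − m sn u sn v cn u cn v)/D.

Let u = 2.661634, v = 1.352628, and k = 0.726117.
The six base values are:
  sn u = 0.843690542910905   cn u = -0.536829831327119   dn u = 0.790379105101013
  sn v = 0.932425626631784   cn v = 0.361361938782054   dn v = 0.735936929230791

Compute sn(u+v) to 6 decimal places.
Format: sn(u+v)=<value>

sn(u+v)=-0.254201

m = k² = 0.527245897689
D = 1 − m·sn²u·sn²v = 0.6737068372010645
sn(u+v) = (sn u·cn v·dn v + sn v·cn u·dn u)/D = -0.1712566153445016/0.6737068372010645 = -0.2542005007044198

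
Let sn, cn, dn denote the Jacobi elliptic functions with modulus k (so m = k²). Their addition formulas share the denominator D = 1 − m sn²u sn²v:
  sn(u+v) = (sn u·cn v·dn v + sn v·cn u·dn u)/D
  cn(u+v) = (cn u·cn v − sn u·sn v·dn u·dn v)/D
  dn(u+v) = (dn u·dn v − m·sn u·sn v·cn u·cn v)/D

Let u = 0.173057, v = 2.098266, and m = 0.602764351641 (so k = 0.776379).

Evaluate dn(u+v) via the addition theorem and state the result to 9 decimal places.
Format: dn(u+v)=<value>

dn(u+v)=0.649401175

sn u = 0.1716850809796527, cn u = 0.9851518831982255, dn u = 0.9910767167058483
sn v = 0.9957686269866848, cn v = -0.09189581877894448, dn v = 0.6342916504069048
m = k² = 0.602764351641
D = 1 − m·sn²u·sn²v = 0.9823830974023868
dn(u+v) = (dn u·dn v − m·sn u·sn v·cn u·cn v)/D = 0.637960738019238/0.9823830974023868 = 0.6494011752707585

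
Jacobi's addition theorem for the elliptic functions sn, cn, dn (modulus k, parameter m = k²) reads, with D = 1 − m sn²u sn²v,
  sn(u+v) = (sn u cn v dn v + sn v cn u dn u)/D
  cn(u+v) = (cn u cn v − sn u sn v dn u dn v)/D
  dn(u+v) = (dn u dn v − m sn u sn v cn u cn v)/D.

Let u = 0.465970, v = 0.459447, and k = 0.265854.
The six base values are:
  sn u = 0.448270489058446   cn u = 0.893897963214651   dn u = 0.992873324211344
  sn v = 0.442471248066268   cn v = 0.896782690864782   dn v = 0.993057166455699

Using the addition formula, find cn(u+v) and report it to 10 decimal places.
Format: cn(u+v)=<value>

m = k² = 0.070678349316
D = 1 − m·sn²u·sn²v = 0.9972194109597794
cn(u+v) = (cn u·cn v − sn u·sn v·dn u·dn v)/D = 0.6060662461722155/0.9972194109597794 = 0.6077561663073763

cn(u+v)=0.6077561663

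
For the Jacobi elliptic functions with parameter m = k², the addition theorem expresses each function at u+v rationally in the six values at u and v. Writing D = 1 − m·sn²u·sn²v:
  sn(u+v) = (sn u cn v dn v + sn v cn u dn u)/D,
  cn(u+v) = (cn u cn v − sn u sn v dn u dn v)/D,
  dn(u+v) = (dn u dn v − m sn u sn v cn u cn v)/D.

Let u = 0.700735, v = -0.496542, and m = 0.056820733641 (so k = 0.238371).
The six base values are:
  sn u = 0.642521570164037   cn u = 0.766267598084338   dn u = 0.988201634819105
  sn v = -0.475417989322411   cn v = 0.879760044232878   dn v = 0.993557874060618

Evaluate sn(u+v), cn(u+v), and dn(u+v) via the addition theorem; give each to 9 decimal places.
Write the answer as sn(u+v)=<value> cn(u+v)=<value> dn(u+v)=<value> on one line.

sn(u+v)=0.202698704 cn(u+v)=0.979241153 dn(u+v)=0.998832028

m = k² = 0.056820733641
D = 1 − m·sn²u·sn²v = 0.9946980761875412
sn(u+v) = (sn u·cn v·dn v + sn v·cn u·dn u)/D = 0.2016240109297543/0.9946980761875412 = 0.2026987040153277
cn(u+v) = (cn u·cn v − sn u·sn v·dn u·dn v)/D = 0.9740492908409686/0.9946980761875412 = 0.9792411528272832
dn(u+v) = (dn u·dn v − m·sn u·sn v·cn u·cn v)/D = 0.9935362965533325/0.9946980761875412 = 0.9988320278665245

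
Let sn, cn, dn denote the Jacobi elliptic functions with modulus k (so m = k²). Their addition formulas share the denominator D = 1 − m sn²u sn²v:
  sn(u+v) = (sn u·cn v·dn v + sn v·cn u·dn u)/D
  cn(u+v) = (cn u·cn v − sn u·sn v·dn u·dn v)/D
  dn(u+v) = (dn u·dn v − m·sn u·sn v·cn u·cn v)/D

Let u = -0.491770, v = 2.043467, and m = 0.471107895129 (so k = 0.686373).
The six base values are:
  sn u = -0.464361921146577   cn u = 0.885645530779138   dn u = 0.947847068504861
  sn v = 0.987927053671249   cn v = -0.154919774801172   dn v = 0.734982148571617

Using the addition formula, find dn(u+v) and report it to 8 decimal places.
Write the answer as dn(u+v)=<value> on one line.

m = k² = 0.471107895129
D = 1 − m·sn²u·sn²v = 0.9008521415858226
dn(u+v) = (dn u·dn v − m·sn u·sn v·cn u·cn v)/D = 0.6669976739015889/0.9008521415858226 = 0.7404074909867384

dn(u+v)=0.74040749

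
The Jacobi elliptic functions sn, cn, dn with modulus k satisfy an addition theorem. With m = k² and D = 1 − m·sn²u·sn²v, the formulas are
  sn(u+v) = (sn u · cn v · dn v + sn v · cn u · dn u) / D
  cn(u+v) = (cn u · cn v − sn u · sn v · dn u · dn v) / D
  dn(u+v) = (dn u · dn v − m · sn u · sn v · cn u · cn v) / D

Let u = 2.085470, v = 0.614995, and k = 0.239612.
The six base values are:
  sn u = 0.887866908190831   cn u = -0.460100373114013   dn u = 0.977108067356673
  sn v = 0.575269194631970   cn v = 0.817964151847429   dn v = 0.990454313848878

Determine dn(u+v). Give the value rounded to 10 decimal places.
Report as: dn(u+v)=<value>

m = k² = 0.057413910544
D = 1 − m·sn²u·sn²v = 0.9850219559194904
dn(u+v) = (dn u·dn v − m·sn u·sn v·cn u·cn v)/D = 0.978817187070098/0.9850219559194904 = 0.9937008826939289

dn(u+v)=0.9937008827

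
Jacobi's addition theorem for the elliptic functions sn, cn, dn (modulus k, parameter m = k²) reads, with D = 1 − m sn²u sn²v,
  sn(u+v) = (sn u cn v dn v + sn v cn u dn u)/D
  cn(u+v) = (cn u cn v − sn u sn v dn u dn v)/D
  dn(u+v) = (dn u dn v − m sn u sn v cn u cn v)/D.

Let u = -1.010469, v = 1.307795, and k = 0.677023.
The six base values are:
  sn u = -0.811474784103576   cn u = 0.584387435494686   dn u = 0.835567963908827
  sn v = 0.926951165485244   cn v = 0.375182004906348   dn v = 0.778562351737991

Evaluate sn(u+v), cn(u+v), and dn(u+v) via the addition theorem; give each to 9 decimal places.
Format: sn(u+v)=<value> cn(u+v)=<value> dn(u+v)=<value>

m = k² = 0.458360142529
D = 1 − m·sn²u·sn²v = 0.7406593389304264
sn(u+v) = (sn u·cn v·dn v + sn v·cn u·dn u)/D = 0.2155921269647525/0.7406593389304264 = 0.2910813590443421
cn(u+v) = (cn u·cn v − sn u·sn v·dn u·dn v)/D = 0.7085875324444188/0.7406593389304264 = 0.956698302714549
dn(u+v) = (dn u·dn v − m·sn u·sn v·cn u·cn v)/D = 0.7261347621942023/0.7406593389304264 = 0.9803896663786097

sn(u+v)=0.291081359 cn(u+v)=0.956698303 dn(u+v)=0.980389666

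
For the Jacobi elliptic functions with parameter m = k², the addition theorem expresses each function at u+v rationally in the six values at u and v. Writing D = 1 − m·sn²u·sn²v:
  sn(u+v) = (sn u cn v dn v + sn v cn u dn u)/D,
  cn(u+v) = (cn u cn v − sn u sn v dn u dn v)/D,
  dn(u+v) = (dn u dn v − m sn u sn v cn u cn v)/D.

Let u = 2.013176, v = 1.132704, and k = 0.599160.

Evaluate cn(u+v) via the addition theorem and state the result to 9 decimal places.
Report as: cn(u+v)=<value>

cn(u+v)=-0.938775587

sn u = 0.9777194811248852, cn u = -0.2099157360201592, dn u = 0.8104481292477842
sn v = 0.8751248932434414, cn v = 0.4838971184308245, dn v = 0.8515090965981581
m = k² = 0.3589927056
D = 1 − m·sn²u·sn²v = 0.7371825260452146
cn(u+v) = (cn u·cn v − sn u·sn v·dn u·dn v)/D = -0.6920489589217372/0.7371825260452146 = -0.9387755874171262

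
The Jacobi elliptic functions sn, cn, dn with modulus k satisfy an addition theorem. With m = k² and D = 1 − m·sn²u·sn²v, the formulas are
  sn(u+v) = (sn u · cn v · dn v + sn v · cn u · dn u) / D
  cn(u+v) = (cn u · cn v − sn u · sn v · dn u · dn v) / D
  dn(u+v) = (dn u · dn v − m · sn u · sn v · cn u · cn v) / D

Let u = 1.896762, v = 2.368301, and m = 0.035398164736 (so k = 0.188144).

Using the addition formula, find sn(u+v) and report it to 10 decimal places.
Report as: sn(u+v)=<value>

sn(u+v)=-0.8861707044

sn u = 0.9534299855644147, cn u = -0.3016144270863712, dn u = 0.9837794727502194
sn v = 0.7166523916394494, cn v = -0.6974305338580017, dn v = 0.9908682220904884
m = k² = 0.035398164736
D = 1 − m·sn²u·sn²v = 0.9834737062455968
sn(u+v) = (sn u·cn v·dn v + sn v·cn u·dn u)/D = -0.8715255870524691/0.9834737062455968 = -0.8861707044304329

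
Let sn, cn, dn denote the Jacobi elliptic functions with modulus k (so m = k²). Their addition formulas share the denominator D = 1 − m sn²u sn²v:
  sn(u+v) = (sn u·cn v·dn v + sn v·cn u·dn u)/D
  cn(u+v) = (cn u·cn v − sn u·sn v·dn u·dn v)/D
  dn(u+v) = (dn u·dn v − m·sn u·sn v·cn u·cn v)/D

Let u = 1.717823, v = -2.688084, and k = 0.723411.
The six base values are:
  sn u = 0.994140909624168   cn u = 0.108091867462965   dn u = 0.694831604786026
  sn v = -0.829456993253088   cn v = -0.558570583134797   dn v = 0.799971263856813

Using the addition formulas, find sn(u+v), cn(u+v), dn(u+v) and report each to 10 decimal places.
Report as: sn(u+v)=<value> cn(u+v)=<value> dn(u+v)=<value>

sn(u+v)=-0.7863242871 cn(u+v)=0.6178139813 dn(u+v)=0.8224512241

m = k² = 0.523323474921
D = 1 − m·sn²u·sn²v = 0.6441607468373475
sn(u+v) = (sn u·cn v·dn v + sn v·cn u·dn u)/D = -0.5065192400530401/0.6441607468373475 = -0.786324287128501
cn(u+v) = (cn u·cn v − sn u·sn v·dn u·dn v)/D = 0.3979715155914303/0.6441607468373475 = 0.6178139812855118
dn(u+v) = (dn u·dn v − m·sn u·sn v·cn u·cn v)/D = 0.5297907947226251/0.6441607468373475 = 0.8224512240519972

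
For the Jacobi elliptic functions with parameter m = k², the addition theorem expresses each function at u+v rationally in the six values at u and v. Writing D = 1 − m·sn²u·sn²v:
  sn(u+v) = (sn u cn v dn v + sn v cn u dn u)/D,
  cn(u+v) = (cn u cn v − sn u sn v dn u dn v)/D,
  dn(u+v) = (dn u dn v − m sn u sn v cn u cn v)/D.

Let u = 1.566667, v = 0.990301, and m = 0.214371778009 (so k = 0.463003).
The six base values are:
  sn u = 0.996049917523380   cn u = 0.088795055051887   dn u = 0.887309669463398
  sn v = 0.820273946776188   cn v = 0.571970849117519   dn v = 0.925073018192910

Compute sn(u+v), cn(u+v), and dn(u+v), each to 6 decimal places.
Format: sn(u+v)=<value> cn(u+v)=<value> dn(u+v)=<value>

m = k² = 0.214371778009
D = 1 − m·sn²u·sn²v = 0.8568973574811761
sn(u+v) = (sn u·cn v·dn v + sn v·cn u·dn u)/D = 0.5916530795038293/0.8568973574811761 = 0.6904596849767114
cn(u+v) = (cn u·cn v − sn u·sn v·dn u·dn v)/D = -0.619854591635698/0.8568973574811761 = -0.723370875431034
dn(u+v) = (dn u·dn v − m·sn u·sn v·cn u·cn v)/D = 0.8119307351532546/0.8568973574811761 = 0.9475239106115352

sn(u+v)=0.690460 cn(u+v)=-0.723371 dn(u+v)=0.947524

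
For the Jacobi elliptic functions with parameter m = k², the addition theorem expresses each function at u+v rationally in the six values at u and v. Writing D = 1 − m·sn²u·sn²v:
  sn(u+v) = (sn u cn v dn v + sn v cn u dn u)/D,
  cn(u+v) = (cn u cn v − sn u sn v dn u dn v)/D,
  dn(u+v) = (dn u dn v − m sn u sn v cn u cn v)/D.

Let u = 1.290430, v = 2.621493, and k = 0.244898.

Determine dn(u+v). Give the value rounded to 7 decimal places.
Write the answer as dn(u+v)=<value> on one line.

sn u = 0.9565874901929997, cn u = 0.2914453183810948, dn u = 0.9721724492524783
sn v = 0.5372212018156504, cn v = -0.8434413911587148, dn v = 0.9913076259213793
m = k² = 0.059975030404
D = 1 − m·sn²u·sn²v = 0.9841610583424159
dn(u+v) = (dn u·dn v − m·sn u·sn v·cn u·cn v)/D = 0.9712983175728771/0.9841610583424159 = 0.9869302481941289

dn(u+v)=0.9869302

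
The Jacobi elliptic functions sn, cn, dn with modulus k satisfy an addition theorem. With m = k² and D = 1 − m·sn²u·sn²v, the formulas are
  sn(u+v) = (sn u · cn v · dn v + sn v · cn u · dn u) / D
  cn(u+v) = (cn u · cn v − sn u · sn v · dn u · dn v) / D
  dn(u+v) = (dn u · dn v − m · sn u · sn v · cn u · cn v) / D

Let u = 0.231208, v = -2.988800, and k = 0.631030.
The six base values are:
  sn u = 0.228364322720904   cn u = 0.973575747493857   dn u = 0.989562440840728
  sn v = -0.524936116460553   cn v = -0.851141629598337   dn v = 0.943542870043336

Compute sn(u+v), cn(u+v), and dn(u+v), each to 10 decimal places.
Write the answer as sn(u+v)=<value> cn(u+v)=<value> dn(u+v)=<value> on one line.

m = k² = 0.3981988609
D = 1 − m·sn²u·sn²v = 0.9942777156918273
sn(u+v) = (sn u·cn v·dn v + sn v·cn u·dn u)/D = -0.6891275879254385/0.9942777156918273 = -0.6930936669398623
cn(u+v) = (cn u·cn v − sn u·sn v·dn u·dn v)/D = -0.7167226405531119/0.9942777156918273 = -0.7208475350917524
dn(u+v) = (dn u·dn v − m·sn u·sn v·cn u·cn v)/D = 0.8941391380533338/0.9942777156918273 = 0.8992851030873037

sn(u+v)=-0.6930936669 cn(u+v)=-0.7208475351 dn(u+v)=0.8992851031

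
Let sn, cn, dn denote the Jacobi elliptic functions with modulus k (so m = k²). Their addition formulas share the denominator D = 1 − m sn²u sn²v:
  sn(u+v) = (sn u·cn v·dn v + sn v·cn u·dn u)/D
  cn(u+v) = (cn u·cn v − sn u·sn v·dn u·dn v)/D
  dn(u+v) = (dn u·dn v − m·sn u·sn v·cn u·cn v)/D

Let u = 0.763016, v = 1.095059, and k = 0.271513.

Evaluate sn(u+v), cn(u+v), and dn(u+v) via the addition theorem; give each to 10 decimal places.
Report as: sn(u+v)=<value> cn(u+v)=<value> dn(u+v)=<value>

sn u = 0.687590289245616, cn u = 0.7260988872978185, dn u = 0.9824189305438909
sn v = 0.8830810442414836, cn v = 0.4692204911354265, dn v = 0.9708302189657612
m = k² = 0.073719309169
D = 1 − m·sn²u·sn²v = 0.9728204757272814
sn(u+v) = (sn u·cn v·dn v + sn v·cn u·dn u)/D = 0.9431514730560293/0.9728204757272814 = 0.9695020783263516
cn(u+v) = (cn u·cn v − sn u·sn v·dn u·dn v)/D = -0.2384218464539187/0.9728204757272814 = -0.2450830881984411
dn(u+v) = (dn u·dn v − m·sn u·sn v·cn u·cn v)/D = 0.9385114780040055/0.9728204757272814 = 0.9647324469629132

sn(u+v)=0.9695020783 cn(u+v)=-0.2450830882 dn(u+v)=0.9647324470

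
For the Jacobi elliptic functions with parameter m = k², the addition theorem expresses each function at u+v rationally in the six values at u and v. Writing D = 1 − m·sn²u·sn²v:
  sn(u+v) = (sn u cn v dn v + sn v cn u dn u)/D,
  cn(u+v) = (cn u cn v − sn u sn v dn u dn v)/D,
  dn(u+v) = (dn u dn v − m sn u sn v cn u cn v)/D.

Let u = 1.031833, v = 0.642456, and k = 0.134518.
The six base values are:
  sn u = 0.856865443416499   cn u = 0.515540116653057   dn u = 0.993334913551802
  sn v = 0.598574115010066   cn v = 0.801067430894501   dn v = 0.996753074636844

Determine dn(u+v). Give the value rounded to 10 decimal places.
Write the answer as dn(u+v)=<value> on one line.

m = k² = 0.018095092324
D = 1 − m·sn²u·sn²v = 0.9952398359022356
dn(u+v) = (dn u·dn v − m·sn u·sn v·cn u·cn v)/D = 0.9862767696868269/0.9952398359022356 = 0.9909940640516231

dn(u+v)=0.9909940641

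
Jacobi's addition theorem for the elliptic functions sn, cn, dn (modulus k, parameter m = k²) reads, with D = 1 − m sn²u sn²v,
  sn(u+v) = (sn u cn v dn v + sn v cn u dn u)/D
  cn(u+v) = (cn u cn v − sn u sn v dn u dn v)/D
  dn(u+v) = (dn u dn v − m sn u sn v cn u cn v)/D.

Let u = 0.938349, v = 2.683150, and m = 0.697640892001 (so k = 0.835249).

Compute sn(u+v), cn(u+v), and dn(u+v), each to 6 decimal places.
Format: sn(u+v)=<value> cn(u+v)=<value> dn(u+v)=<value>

sn u = 0.7570269205331584, cn u = 0.6533836863498223, dn u = 0.7747187552556558
sn v = 0.9391829425379036, cn v = -0.343417239587422, dn v = 0.620190024076923
m = k² = 0.697640892001
D = 1 − m·sn²u·sn²v = 0.6473410024723048
sn(u+v) = (sn u·cn v·dn v + sn v·cn u·dn u)/D = 0.314169114421826/0.6473410024723048 = 0.4853224393665178
cn(u+v) = (cn u·cn v − sn u·sn v·dn u·dn v)/D = -0.5659930574002248/0.6473410024723048 = -0.8743352502600663
dn(u+v) = (dn u·dn v − m·sn u·sn v·cn u·cn v)/D = 0.5917699383952686/0.6473410024723048 = 0.9141548830294993

sn(u+v)=0.485322 cn(u+v)=-0.874335 dn(u+v)=0.914155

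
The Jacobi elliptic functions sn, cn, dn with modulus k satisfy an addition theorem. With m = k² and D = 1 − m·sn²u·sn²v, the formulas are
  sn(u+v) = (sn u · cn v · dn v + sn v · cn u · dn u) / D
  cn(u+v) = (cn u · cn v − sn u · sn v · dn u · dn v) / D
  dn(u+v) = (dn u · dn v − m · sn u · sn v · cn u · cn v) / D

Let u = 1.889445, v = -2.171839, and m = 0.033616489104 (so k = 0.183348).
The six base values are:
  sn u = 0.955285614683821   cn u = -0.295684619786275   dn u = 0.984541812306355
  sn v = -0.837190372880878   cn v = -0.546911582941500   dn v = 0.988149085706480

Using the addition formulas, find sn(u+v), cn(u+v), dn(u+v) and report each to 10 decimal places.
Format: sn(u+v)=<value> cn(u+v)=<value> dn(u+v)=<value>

m = k² = 0.033616489104
D = 1 − m·sn²u·sn²v = 0.9784985731528809
sn(u+v) = (sn u·cn v·dn v + sn v·cn u·dn u)/D = -0.2725474467341545/0.9784985731528809 = -0.2785363762524073
cn(u+v) = (cn u·cn v − sn u·sn v·dn u·dn v)/D = 0.9397751576525723/0.9784985731528809 = 0.960425680156553
dn(u+v) = (dn u·dn v − m·sn u·sn v·cn u·cn v)/D = 0.9772217526726157/0.9784985731528809 = 0.9986951227980322

sn(u+v)=-0.2785363763 cn(u+v)=0.9604256802 dn(u+v)=0.9986951228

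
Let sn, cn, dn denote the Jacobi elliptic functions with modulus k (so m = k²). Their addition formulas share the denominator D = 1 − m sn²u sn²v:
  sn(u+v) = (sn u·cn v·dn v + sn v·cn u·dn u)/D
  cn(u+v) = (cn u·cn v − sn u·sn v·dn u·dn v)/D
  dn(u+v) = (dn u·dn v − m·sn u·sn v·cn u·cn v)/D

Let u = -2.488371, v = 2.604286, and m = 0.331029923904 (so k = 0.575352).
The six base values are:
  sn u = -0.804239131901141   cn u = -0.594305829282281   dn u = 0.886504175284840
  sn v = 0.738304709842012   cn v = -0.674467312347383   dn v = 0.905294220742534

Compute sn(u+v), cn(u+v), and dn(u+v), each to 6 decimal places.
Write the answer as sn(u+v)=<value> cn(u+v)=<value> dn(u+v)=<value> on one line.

sn(u+v)=0.115570 cn(u+v)=0.993299 dn(u+v)=0.997787

m = k² = 0.331029923904
D = 1 − m·sn²u·sn²v = 0.8832897676800981
sn(u+v) = (sn u·cn v·dn v + sn v·cn u·dn u)/D = 0.1020822333866548/0.8832897676800981 = 0.1155704924045107
cn(u+v) = (cn u·cn v − sn u·sn v·dn u·dn v)/D = 0.8773710909957965/0.8832897676800981 = 0.9932992808239513
dn(u+v) = (dn u·dn v − m·sn u·sn v·cn u·cn v)/D = 0.8813349096072042/0.8832897676800981 = 0.9977868439730392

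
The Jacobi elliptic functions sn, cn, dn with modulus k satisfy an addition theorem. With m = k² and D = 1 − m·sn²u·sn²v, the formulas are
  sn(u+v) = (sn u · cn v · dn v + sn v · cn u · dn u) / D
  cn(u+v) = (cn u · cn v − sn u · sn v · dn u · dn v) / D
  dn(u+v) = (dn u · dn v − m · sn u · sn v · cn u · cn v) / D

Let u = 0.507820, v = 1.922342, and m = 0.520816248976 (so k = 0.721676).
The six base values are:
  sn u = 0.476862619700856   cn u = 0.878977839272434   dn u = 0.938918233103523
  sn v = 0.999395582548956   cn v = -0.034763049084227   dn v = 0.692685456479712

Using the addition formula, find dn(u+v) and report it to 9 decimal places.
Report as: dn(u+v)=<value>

m = k² = 0.520816248976
D = 1 − m·sn²u·sn²v = 0.8817105705902597
dn(u+v) = (dn u·dn v − m·sn u·sn v·cn u·cn v)/D = 0.6579592265746537/0.8817105705902597 = 0.7462303941010756

dn(u+v)=0.746230394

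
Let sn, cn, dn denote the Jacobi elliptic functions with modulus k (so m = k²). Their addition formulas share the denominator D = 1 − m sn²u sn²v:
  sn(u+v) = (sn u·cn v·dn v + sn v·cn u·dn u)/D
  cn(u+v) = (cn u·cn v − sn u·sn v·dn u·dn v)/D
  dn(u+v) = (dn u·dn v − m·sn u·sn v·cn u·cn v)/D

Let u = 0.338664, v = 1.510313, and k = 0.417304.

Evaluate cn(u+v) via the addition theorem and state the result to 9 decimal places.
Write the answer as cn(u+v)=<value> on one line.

cn(u+v)=-0.182897787

sn u = 0.3311888171136048, cn u = 0.9435645009319136, dn u = 0.9904034460692282
sn v = 0.9923073785610385, cn v = 0.123798491320855, dn v = 0.9102341968303868
m = k² = 0.174142628416
D = 1 − m·sn²u·sn²v = 0.9811917293959101
cn(u+v) = (cn u·cn v − sn u·sn v·dn u·dn v)/D = -0.1794577955903575/0.9811917293959101 = -0.1828977866546472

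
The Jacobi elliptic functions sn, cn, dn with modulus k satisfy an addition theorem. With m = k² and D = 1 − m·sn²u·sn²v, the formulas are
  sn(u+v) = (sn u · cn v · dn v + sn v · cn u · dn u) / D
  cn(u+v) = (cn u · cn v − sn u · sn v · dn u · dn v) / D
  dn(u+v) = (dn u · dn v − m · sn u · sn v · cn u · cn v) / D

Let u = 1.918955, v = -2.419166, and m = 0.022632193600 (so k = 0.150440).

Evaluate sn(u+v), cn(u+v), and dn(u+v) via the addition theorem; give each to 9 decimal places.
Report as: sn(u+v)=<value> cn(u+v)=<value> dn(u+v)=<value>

sn u = 0.944266070059452, cn u = -0.32918321484316, dn u = 0.9898587105539703
sn v = -0.6735938395061456, cn v = -0.7391017111192268, dn v = 0.9948523132158688
m = k² = 0.0226321936
D = 1 − m·sn²u·sn²v = 0.9908438767105104
sn(u+v) = (sn u·cn v·dn v + sn v·cn u·dn u)/D = -0.4748289541002928/0.9908438767105104 = -0.4792167214845907
cn(u+v) = (cn u·cn v − sn u·sn v·dn u·dn v)/D = 0.86966030860488/0.9908438767105104 = 0.8776966069488706
dn(u+v) = (dn u·dn v − m·sn u·sn v·cn u·cn v)/D = 0.9882655899394103/0.9908438767105104 = 0.9973978879703433

sn(u+v)=-0.479216721 cn(u+v)=0.877696607 dn(u+v)=0.997397888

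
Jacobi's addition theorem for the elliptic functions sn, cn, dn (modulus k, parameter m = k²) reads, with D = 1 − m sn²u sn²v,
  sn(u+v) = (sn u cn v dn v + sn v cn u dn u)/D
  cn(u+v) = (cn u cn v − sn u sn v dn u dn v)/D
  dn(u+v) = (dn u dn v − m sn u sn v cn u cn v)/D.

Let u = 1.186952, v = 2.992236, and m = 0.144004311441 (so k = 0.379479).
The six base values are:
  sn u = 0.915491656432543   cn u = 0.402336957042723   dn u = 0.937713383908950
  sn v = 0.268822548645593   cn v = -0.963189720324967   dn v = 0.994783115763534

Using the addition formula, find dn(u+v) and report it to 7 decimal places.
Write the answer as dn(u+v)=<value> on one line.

m = k² = 0.144004311441
D = 1 − m·sn²u·sn²v = 0.991278008390004
dn(u+v) = (dn u·dn v − m·sn u·sn v·cn u·cn v)/D = 0.9465554513055651/0.991278008390004 = 0.9548839410277289

dn(u+v)=0.9548839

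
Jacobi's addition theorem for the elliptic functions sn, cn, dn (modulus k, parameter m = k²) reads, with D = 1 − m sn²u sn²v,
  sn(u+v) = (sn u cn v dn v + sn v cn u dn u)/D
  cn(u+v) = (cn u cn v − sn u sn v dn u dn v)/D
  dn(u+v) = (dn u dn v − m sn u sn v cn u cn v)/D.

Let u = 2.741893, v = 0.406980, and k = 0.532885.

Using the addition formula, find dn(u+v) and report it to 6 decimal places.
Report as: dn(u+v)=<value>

dn(u+v)=0.990603

sn u = 0.6088040856117737, cn u = -0.7933206069064462, dn u = 0.9459122576720356
sn v = 0.3930074795712767, cn v = 0.9195352744734878, dn v = 0.9778241152993789
m = k² = 0.283966423225
D = 1 − m·sn²u·sn²v = 0.9837436238639892
dn(u+v) = (dn u·dn v − m·sn u·sn v·cn u·cn v)/D = 0.9744993767130252/0.9837436238639892 = 0.9906029915450389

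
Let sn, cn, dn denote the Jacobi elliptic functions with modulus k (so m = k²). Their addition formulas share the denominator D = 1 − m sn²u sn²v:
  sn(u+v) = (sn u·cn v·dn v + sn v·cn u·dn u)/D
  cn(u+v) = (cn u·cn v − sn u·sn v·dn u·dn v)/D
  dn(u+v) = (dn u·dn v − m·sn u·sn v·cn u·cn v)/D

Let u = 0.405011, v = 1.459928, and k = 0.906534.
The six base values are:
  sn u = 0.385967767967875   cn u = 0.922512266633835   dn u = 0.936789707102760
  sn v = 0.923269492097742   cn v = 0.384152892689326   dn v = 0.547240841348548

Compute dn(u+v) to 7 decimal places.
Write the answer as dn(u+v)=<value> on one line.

dn(u+v)=0.4565075

m = k² = 0.821803893156
D = 1 − m·sn²u·sn²v = 0.89564164092466
dn(u+v) = (dn u·dn v − m·sn u·sn v·cn u·cn v)/D = 0.4088671239645999/0.89564164092466 = 0.4565074972870686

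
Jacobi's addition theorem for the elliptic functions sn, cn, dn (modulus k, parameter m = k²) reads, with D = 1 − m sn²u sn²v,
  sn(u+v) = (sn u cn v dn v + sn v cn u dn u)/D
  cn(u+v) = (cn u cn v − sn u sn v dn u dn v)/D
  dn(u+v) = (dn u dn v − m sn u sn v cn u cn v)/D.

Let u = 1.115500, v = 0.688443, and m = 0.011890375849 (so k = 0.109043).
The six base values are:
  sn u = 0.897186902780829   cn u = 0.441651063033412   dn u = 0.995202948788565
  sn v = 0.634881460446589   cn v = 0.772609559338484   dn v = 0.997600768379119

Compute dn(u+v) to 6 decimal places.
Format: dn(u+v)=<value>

m = k² = 0.011890375849
D = 1 − m·sn²u·sn²v = 0.9961421376909938
dn(u+v) = (dn u·dn v − m·sn u·sn v·cn u·cn v)/D = 0.9905041701856266/0.9961421376909938 = 0.9943401977568827

dn(u+v)=0.994340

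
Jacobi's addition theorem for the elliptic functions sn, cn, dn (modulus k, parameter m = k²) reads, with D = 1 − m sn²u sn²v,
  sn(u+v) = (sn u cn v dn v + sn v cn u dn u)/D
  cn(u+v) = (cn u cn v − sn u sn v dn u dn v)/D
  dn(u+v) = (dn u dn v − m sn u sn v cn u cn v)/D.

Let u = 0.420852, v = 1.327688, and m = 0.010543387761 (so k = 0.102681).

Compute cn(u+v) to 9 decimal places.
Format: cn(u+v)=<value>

cn(u+v)=-0.171813419

sn u = 0.4084228727574617, cn u = 0.9127928335655042, dn u = 0.9991202457507416
sn v = 0.9698960982534223, cn v = 0.2435191134034202, dn v = 0.9950285682160465
m = k² = 0.010543387761
D = 1 − m·sn²u·sn²v = 0.9983455611678601
cn(u+v) = (cn u·cn v − sn u·sn v·dn u·dn v)/D = -0.1715291645311168/0.9983455611678601 = -0.171813419323929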